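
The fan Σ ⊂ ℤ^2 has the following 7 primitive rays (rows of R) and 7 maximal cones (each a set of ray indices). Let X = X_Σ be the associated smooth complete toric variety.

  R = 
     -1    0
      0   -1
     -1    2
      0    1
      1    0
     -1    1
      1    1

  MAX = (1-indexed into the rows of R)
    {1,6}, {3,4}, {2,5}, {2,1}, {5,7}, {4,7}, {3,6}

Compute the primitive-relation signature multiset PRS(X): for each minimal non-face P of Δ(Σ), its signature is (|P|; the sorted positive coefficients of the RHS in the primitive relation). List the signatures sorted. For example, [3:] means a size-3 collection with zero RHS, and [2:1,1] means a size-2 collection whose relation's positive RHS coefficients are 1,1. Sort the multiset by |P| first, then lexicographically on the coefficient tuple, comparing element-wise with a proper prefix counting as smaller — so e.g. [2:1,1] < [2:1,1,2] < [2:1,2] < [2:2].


Σ has 14 primitive collections:

  {1,5}:  v_{1} + v_{5} = 0 ; sig = [2:]
  {2,4}:  v_{2} + v_{4} = 0 ; sig = [2:]
  {1,4}:  v_{1} + v_{4} = v_{6} ; sig = [2:1]
  {1,7}:  v_{1} + v_{7} = v_{4} ; sig = [2:1]
  {2,3}:  v_{2} + v_{3} = v_{6} ; sig = [2:1]
  {2,6}:  v_{2} + v_{6} = v_{1} ; sig = [2:1]
  {2,7}:  v_{2} + v_{7} = v_{5} ; sig = [2:1]
  {4,5}:  v_{4} + v_{5} = v_{7} ; sig = [2:1]
  {4,6}:  v_{4} + v_{6} = v_{3} ; sig = [2:1]
  {5,6}:  v_{5} + v_{6} = v_{4} ; sig = [2:1]
  {1,3}:  v_{1} + v_{3} = 2·v_{6} ; sig = [2:2]
  {3,5}:  v_{3} + v_{5} = 2·v_{4} ; sig = [2:2]
  {6,7}:  v_{6} + v_{7} = 2·v_{4} ; sig = [2:2]
  {3,7}:  v_{3} + v_{7} = 3·v_{4} ; sig = [2:3]

Sorted signature multiset PRS(X):
[[2:], [2:], [2:1], [2:1], [2:1], [2:1], [2:1], [2:1], [2:1], [2:1], [2:2], [2:2], [2:2], [2:3]]


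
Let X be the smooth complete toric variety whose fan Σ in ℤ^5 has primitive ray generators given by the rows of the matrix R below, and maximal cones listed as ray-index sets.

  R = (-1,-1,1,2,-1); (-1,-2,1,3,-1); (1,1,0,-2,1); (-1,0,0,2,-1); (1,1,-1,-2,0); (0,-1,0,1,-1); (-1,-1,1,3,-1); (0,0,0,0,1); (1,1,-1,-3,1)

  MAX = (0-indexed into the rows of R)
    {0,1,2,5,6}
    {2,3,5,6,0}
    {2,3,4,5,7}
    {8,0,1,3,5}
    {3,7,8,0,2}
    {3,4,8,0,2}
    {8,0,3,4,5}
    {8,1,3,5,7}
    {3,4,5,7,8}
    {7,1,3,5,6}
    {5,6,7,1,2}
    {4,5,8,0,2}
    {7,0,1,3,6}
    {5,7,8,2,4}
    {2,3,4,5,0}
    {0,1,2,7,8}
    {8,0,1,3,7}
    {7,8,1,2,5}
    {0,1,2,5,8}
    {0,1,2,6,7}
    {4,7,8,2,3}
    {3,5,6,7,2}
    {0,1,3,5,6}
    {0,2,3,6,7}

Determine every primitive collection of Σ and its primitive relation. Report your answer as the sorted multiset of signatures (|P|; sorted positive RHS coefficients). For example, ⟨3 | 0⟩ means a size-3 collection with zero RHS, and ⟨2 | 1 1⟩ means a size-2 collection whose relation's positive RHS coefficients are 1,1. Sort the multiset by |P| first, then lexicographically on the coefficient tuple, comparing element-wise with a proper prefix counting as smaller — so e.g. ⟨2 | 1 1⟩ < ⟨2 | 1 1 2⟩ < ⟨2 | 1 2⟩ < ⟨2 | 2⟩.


The 7 primitive collections of Σ (r=9, n=5):

  P={6,8}:  v_{6} + v_{8} = 0  ⟹  sig = ⟨2 | 0⟩
  P={1,4}:  v_{1} + v_{4} = v_{5}  ⟹  sig = ⟨2 | 1⟩
  P={4,6}:  v_{4} + v_{6} = v_{2} + v_{3} + v_{5}  ⟹  sig = ⟨2 | 1 1 1⟩
  P={0,4,7}:  v_{0} + v_{4} + v_{7} = 0  ⟹  sig = ⟨3 | 0⟩
  P={0,5,7}:  v_{0} + v_{5} + v_{7} = v_{1}  ⟹  sig = ⟨3 | 1⟩
  P={1,2,3}:  v_{1} + v_{2} + v_{3} = v_{6}  ⟹  sig = ⟨3 | 1⟩
  P={2,3,5,8}:  v_{2} + v_{3} + v_{5} + v_{8} = v_{4}  ⟹  sig = ⟨4 | 1⟩

so the primitive-relation signature multiset is
    |P|=2: 3 collections, coeffs (), (1), (1,1,1)
    |P|=3: 3 collections, coeffs (), (1), (1)
    |P|=4: 1 collection, coeffs (1)


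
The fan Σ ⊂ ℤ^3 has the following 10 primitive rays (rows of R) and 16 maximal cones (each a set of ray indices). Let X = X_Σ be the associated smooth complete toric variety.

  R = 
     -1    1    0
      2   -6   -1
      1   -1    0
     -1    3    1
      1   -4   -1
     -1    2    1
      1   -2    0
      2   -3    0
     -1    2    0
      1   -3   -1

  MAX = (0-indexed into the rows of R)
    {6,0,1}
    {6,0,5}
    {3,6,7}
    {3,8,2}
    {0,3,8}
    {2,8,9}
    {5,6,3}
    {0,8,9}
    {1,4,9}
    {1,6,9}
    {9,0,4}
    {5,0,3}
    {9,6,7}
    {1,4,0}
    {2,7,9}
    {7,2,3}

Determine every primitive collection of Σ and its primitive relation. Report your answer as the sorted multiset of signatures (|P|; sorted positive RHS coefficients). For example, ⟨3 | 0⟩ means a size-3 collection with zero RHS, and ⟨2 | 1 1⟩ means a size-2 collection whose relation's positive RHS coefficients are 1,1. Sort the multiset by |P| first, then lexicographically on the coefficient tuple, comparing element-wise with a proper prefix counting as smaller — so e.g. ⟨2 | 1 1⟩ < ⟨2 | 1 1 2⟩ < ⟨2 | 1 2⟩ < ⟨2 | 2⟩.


Σ has 24 primitive collections:

  • {0,2}:  v_{0} + v_{2} = 0  ⟹  sig = ⟨2 | 0⟩
  • {3,9}:  v_{3} + v_{9} = 0  ⟹  sig = ⟨2 | 0⟩
  • {6,8}:  v_{6} + v_{8} = 0  ⟹  sig = ⟨2 | 0⟩
  • {0,7}:  v_{0} + v_{7} = v_{6}  ⟹  sig = ⟨2 | 1⟩
  • {1,8}:  v_{1} + v_{8} = v_{4}  ⟹  sig = ⟨2 | 1⟩
  • {2,6}:  v_{2} + v_{6} = v_{7}  ⟹  sig = ⟨2 | 1⟩
  • {4,6}:  v_{4} + v_{6} = v_{1}  ⟹  sig = ⟨2 | 1⟩
  • {7,8}:  v_{7} + v_{8} = v_{2}  ⟹  sig = ⟨2 | 1⟩
  • {2,4}:  v_{2} + v_{4} = v_{6} + v_{9}  ⟹  sig = ⟨2 | 1 1⟩
  • {2,5}:  v_{2} + v_{5} = v_{3} + v_{6}  ⟹  sig = ⟨2 | 1 1⟩
  • {3,4}:  v_{3} + v_{4} = v_{0} + v_{6}  ⟹  sig = ⟨2 | 1 1⟩
  • {4,8}:  v_{4} + v_{8} = v_{0} + v_{9}  ⟹  sig = ⟨2 | 1 1⟩
  • {5,8}:  v_{5} + v_{8} = v_{0} + v_{3}  ⟹  sig = ⟨2 | 1 1⟩
  • {5,9}:  v_{5} + v_{9} = v_{0} + v_{6}  ⟹  sig = ⟨2 | 1 1⟩
  • {1,2}:  v_{1} + v_{2} = 2·v_{6} + v_{9}  ⟹  sig = ⟨2 | 1 2⟩
  • {1,3}:  v_{1} + v_{3} = v_{0} + 2·v_{6}  ⟹  sig = ⟨2 | 1 2⟩
  • {4,7}:  v_{4} + v_{7} = 2·v_{6} + v_{9}  ⟹  sig = ⟨2 | 1 2⟩
  • {5,7}:  v_{5} + v_{7} = v_{3} + 2·v_{6}  ⟹  sig = ⟨2 | 1 2⟩
  • {1,7}:  v_{1} + v_{7} = 3·v_{6} + v_{9}  ⟹  sig = ⟨2 | 1 3⟩
  • {4,5}:  v_{4} + v_{5} = 2·v_{0} + 2·v_{6}  ⟹  sig = ⟨2 | 2 2⟩
  • {1,5}:  v_{1} + v_{5} = 2·v_{0} + 3·v_{6}  ⟹  sig = ⟨2 | 2 3⟩
  • {0,3,6}:  v_{0} + v_{3} + v_{6} = v_{5}  ⟹  sig = ⟨3 | 1⟩
  • {0,6,9}:  v_{0} + v_{6} + v_{9} = v_{4}  ⟹  sig = ⟨3 | 1⟩
  • {0,1,9}:  v_{0} + v_{1} + v_{9} = 2·v_{4}  ⟹  sig = ⟨3 | 2⟩

Hence PRS(X_Σ) =
    |P|=2: 21 collections, coeffs (), (), (), (1), (1), (1), (1), (1), (1,1), (1,1), (1,1), (1,1), (1,1), (1,1), (1,2), (1,2), (1,2), (1,2), (1,3), (2,2), (2,3)
    |P|=3: 3 collections, coeffs (1), (1), (2)


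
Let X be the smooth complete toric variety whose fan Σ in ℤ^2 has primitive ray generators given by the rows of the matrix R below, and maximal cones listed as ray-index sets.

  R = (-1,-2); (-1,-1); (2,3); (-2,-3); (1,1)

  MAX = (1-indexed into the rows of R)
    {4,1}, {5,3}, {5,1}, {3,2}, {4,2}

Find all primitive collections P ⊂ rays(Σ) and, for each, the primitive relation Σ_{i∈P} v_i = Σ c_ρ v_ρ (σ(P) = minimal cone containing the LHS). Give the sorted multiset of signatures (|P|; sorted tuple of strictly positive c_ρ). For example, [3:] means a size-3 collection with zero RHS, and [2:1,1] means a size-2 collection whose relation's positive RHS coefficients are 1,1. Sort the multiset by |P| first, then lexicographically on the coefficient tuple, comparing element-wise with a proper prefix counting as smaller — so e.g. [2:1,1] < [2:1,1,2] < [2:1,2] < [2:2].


5 minimal non-faces of Δ(Σ) (on 5 rays):

  P = {2,5}:  v_{2} + v_{5} = 0  so sig = [2:]
  P = {3,4}:  v_{3} + v_{4} = 0  so sig = [2:]
  P = {1,2}:  v_{1} + v_{2} = v_{4}  so sig = [2:1]
  P = {1,3}:  v_{1} + v_{3} = v_{5}  so sig = [2:1]
  P = {4,5}:  v_{4} + v_{5} = v_{1}  so sig = [2:1]

Hence PRS(X_Σ) =
    |P|=2: 5 collections, coeffs (), (), (1), (1), (1)


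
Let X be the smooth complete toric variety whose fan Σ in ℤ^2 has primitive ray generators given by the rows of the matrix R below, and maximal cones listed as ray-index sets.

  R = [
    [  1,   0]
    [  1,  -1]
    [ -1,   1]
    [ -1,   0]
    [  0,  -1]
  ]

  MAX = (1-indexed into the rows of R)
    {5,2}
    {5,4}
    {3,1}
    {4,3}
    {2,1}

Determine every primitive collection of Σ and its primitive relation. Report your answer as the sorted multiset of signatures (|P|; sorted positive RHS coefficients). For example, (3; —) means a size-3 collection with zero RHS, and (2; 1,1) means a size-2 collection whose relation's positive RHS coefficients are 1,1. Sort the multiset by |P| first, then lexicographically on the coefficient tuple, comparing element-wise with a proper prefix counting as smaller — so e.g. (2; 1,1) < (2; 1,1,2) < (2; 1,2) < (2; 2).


Minimal non-faces — 5 found among 5 rays, 5 max cones:

  P={1,4}:  v_{1} + v_{4} = 0  →  sig = (2; —)
  P={2,3}:  v_{2} + v_{3} = 0  →  sig = (2; —)
  P={1,5}:  v_{1} + v_{5} = v_{2}  →  sig = (2; 1)
  P={2,4}:  v_{2} + v_{4} = v_{5}  →  sig = (2; 1)
  P={3,5}:  v_{3} + v_{5} = v_{4}  →  sig = (2; 1)

Hence PRS(X_Σ) =
{ (2; —) ×2,  (2; 1) ×3 }


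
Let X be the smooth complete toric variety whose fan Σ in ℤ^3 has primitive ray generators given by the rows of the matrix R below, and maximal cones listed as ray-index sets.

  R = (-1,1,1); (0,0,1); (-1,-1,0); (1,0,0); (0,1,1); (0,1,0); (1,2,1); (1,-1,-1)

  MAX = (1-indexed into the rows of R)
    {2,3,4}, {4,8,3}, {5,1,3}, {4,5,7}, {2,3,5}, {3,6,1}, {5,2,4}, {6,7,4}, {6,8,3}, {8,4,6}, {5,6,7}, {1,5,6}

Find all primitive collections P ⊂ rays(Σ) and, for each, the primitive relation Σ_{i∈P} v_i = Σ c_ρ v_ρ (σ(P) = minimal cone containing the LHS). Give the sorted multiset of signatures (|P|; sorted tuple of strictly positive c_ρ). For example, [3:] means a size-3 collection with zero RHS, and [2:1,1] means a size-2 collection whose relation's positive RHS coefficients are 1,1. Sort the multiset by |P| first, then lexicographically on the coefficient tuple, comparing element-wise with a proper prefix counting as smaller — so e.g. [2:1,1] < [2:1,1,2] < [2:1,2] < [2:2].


The 14 primitive collections of Σ (r=8, n=3):

  P = {1,8}:  v_{1} + v_{8} = 0  →  sig = [2:]
  P = {1,4}:  v_{1} + v_{4} = v_{5}  →  sig = [2:1]
  P = {2,6}:  v_{2} + v_{6} = v_{5}  →  sig = [2:1]
  P = {3,7}:  v_{3} + v_{7} = v_{5}  →  sig = [2:1]
  P = {5,8}:  v_{5} + v_{8} = v_{4}  →  sig = [2:1]
  P = {1,2}:  v_{1} + v_{2} = v_{3} + 2·v_{5}  →  sig = [2:1,2]
  P = {1,7}:  v_{1} + v_{7} = 2·v_{5} + v_{6}  →  sig = [2:1,2]
  P = {2,7}:  v_{2} + v_{7} = v_{4} + 2·v_{5}  →  sig = [2:1,2]
  P = {2,8}:  v_{2} + v_{8} = v_{3} + 2·v_{4}  →  sig = [2:1,2]
  P = {7,8}:  v_{7} + v_{8} = 2·v_{4} + v_{6}  →  sig = [2:1,2]
  P = {3,4,6}:  v_{3} + v_{4} + v_{6} = 0  →  sig = [3:]
  P = {3,4,5}:  v_{3} + v_{4} + v_{5} = v_{2}  →  sig = [3:1]
  P = {3,5,6}:  v_{3} + v_{5} + v_{6} = v_{1}  →  sig = [3:1]
  P = {4,5,6}:  v_{4} + v_{5} + v_{6} = v_{7}  →  sig = [3:1]

so the primitive-relation signature multiset is
    [2:]
    [2:1]
    [2:1]
    [2:1]
    [2:1]
    [2:1,2]
    [2:1,2]
    [2:1,2]
    [2:1,2]
    [2:1,2]
    [3:]
    [3:1]
    [3:1]
    [3:1]


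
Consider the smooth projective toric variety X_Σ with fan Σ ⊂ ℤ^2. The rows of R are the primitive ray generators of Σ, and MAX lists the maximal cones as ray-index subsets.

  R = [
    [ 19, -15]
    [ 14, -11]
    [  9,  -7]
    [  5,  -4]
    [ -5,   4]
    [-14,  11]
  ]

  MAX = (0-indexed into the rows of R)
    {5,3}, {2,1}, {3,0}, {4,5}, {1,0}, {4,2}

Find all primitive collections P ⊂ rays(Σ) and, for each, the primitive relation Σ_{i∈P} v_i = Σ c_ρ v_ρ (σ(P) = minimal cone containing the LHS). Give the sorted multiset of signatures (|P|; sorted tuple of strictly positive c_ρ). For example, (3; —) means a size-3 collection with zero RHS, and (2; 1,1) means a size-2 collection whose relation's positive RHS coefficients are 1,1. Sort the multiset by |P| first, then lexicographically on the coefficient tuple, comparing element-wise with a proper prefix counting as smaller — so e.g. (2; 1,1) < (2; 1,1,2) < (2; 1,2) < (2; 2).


Σ has 9 primitive collections:

  • {1,5}:  v_{1} + v_{5} = 0 ; sig = (2; —)
  • {3,4}:  v_{3} + v_{4} = 0 ; sig = (2; —)
  • {0,4}:  v_{0} + v_{4} = v_{1} ; sig = (2; 1)
  • {0,5}:  v_{0} + v_{5} = v_{3} ; sig = (2; 1)
  • {1,3}:  v_{1} + v_{3} = v_{0} ; sig = (2; 1)
  • {1,4}:  v_{1} + v_{4} = v_{2} ; sig = (2; 1)
  • {2,3}:  v_{2} + v_{3} = v_{1} ; sig = (2; 1)
  • {2,5}:  v_{2} + v_{5} = v_{4} ; sig = (2; 1)
  • {0,2}:  v_{0} + v_{2} = 2·v_{1} ; sig = (2; 2)

so the primitive-relation signature multiset is
{ (2; —) ×2,  (2; 1) ×6,  (2; 2) }


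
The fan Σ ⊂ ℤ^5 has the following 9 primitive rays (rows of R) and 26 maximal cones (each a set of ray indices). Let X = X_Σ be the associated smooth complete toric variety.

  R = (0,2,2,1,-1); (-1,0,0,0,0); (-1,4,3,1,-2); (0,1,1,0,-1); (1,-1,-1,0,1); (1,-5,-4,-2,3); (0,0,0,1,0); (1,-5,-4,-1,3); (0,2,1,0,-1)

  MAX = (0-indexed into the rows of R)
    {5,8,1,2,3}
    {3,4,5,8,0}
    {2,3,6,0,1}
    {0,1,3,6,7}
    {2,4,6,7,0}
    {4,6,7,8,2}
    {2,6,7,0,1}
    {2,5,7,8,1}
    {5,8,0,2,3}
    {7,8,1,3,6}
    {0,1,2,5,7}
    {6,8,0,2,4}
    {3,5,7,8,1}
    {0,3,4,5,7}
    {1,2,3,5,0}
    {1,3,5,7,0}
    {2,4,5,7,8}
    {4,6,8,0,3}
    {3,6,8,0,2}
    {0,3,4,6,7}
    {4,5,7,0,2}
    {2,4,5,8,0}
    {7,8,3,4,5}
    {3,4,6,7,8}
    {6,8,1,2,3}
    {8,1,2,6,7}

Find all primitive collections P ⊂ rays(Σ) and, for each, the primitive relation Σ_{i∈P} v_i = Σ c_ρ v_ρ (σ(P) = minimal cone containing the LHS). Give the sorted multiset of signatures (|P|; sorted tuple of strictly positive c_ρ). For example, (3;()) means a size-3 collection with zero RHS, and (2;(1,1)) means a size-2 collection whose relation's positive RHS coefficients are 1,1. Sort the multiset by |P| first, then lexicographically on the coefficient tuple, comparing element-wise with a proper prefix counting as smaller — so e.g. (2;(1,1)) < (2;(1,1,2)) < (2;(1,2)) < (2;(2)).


Primitive collections (6):

  {5,6}:  v_{5} + v_{6} = v_{7}  ⟹  sig = (2;(1))
  {1,4}:  v_{1} + v_{4} = v_{2} + v_{7}  ⟹  sig = (2;(1,1))
  {2,3,7}:  v_{2} + v_{3} + v_{7} = 0  ⟹  sig = (3;())
  {0,1,8}:  v_{0} + v_{1} + v_{8} = v_{2}  ⟹  sig = (3;(1))
  {0,7,8}:  v_{0} + v_{7} + v_{8} = v_{4}  ⟹  sig = (3;(1))
  {2,3,4}:  v_{2} + v_{3} + v_{4} = v_{0} + v_{8}  ⟹  sig = (3;(1,1))

so the primitive-relation signature multiset is
    |P|=2: 2 collections, coeffs (1), (1,1)
    |P|=3: 4 collections, coeffs (), (1), (1), (1,1)


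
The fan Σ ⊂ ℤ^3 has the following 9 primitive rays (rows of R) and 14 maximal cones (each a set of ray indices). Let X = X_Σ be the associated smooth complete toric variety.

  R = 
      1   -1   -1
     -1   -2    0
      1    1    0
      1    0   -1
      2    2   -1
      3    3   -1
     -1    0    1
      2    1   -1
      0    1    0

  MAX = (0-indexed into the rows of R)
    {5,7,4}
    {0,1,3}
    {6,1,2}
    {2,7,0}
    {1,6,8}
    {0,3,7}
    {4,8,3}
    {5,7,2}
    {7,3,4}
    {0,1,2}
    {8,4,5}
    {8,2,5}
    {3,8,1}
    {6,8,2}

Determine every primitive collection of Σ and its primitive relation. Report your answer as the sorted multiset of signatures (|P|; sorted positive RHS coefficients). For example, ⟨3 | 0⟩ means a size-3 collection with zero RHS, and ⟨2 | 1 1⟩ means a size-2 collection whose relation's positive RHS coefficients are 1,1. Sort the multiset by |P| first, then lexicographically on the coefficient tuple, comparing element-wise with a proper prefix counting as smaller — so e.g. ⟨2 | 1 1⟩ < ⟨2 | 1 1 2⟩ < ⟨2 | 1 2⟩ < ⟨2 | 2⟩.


|primitive collections| = 16. Relations:

  • {3,6}:  v_{3} + v_{6} = 0  ⟹  sig = ⟨2 | 0⟩
  • {0,8}:  v_{0} + v_{8} = v_{3}  ⟹  sig = ⟨2 | 1⟩
  • {1,4}:  v_{1} + v_{4} = v_{3}  ⟹  sig = ⟨2 | 1⟩
  • {1,5}:  v_{1} + v_{5} = v_{7}  ⟹  sig = ⟨2 | 1⟩
  • {1,7}:  v_{1} + v_{7} = v_{0}  ⟹  sig = ⟨2 | 1⟩
  • {2,3}:  v_{2} + v_{3} = v_{7}  ⟹  sig = ⟨2 | 1⟩
  • {2,4}:  v_{2} + v_{4} = v_{5}  ⟹  sig = ⟨2 | 1⟩
  • {6,7}:  v_{6} + v_{7} = v_{2}  ⟹  sig = ⟨2 | 1⟩
  • {7,8}:  v_{7} + v_{8} = v_{4}  ⟹  sig = ⟨2 | 1⟩
  • {0,4}:  v_{0} + v_{4} = v_{3} + v_{7}  ⟹  sig = ⟨2 | 1 1⟩
  • {0,6}:  v_{0} + v_{6} = v_{1} + v_{2}  ⟹  sig = ⟨2 | 1 1⟩
  • {3,5}:  v_{3} + v_{5} = v_{4} + v_{7}  ⟹  sig = ⟨2 | 1 1⟩
  • {4,6}:  v_{4} + v_{6} = v_{2} + v_{8}  ⟹  sig = ⟨2 | 1 1⟩
  • {5,6}:  v_{5} + v_{6} = 2·v_{2} + v_{8}  ⟹  sig = ⟨2 | 1 2⟩
  • {0,5}:  v_{0} + v_{5} = 2·v_{7}  ⟹  sig = ⟨2 | 2⟩
  • {1,2,8}:  v_{1} + v_{2} + v_{8} = 0  ⟹  sig = ⟨3 | 0⟩

Hence PRS(X_Σ) =
[⟨2 | 0⟩, ⟨2 | 1⟩, ⟨2 | 1⟩, ⟨2 | 1⟩, ⟨2 | 1⟩, ⟨2 | 1⟩, ⟨2 | 1⟩, ⟨2 | 1⟩, ⟨2 | 1⟩, ⟨2 | 1 1⟩, ⟨2 | 1 1⟩, ⟨2 | 1 1⟩, ⟨2 | 1 1⟩, ⟨2 | 1 2⟩, ⟨2 | 2⟩, ⟨3 | 0⟩]


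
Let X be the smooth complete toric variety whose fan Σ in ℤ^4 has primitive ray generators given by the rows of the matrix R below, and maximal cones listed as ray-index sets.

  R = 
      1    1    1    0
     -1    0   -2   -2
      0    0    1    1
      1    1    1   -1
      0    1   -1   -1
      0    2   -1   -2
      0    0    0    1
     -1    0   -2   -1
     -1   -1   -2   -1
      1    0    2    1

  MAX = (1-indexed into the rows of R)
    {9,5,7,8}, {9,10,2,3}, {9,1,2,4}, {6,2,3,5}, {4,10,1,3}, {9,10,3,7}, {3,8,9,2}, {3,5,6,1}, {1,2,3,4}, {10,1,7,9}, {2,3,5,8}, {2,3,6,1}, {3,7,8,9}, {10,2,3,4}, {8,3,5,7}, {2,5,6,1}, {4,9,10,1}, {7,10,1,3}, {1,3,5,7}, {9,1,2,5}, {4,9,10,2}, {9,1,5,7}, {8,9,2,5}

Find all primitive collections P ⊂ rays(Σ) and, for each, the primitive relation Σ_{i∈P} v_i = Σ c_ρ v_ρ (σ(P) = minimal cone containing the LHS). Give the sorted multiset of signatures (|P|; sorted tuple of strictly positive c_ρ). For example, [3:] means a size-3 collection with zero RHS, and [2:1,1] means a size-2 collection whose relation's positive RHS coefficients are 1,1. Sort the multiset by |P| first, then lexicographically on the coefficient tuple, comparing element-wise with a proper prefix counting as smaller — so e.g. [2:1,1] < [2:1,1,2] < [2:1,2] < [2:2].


Σ has 17 primitive collections:

  P = {8,10}:  v_{8} + v_{10} = 0  so sig = [2:]
  P = {1,8}:  v_{1} + v_{8} = v_{5}  so sig = [2:1]
  P = {2,7}:  v_{2} + v_{7} = v_{8}  so sig = [2:1]
  P = {4,7}:  v_{4} + v_{7} = v_{1}  so sig = [2:1]
  P = {5,10}:  v_{5} + v_{10} = v_{1}  so sig = [2:1]
  P = {4,8}:  v_{4} + v_{8} = v_{1} + v_{2}  so sig = [2:1,1]
  P = {6,9}:  v_{6} + v_{9} = v_{2} + v_{5}  so sig = [2:1,1]
  P = {6,8}:  v_{6} + v_{8} = v_{2} + v_{3} + 2·v_{5}  so sig = [2:1,1,2]
  P = {6,10}:  v_{6} + v_{10} = 2·v_{1} + v_{2} + v_{3}  so sig = [2:1,1,2]
  P = {4,5}:  v_{4} + v_{5} = 2·v_{1} + v_{2}  so sig = [2:1,2]
  P = {6,7}:  v_{6} + v_{7} = v_{3} + 2·v_{5}  so sig = [2:1,2]
  P = {4,6}:  v_{4} + v_{6} = 3·v_{1} + 2·v_{2} + v_{3}  so sig = [2:1,2,3]
  P = {1,3,9}:  v_{1} + v_{3} + v_{9} = 0  so sig = [3:]
  P = {1,2,10}:  v_{1} + v_{2} + v_{10} = v_{4}  so sig = [3:1]
  P = {3,5,9}:  v_{3} + v_{5} + v_{9} = v_{8}  so sig = [3:1]
  P = {3,4,9}:  v_{3} + v_{4} + v_{9} = v_{2} + v_{10}  so sig = [3:1,1]
  P = {1,2,3,5}:  v_{1} + v_{2} + v_{3} + v_{5} = v_{6}  so sig = [4:1]

so the primitive-relation signature multiset is
{ [2:],  [2:1] ×4,  [2:1,1] ×2,  [2:1,1,2] ×2,  [2:1,2] ×2,  [2:1,2,3],  [3:],  [3:1] ×2,  [3:1,1],  [4:1] }


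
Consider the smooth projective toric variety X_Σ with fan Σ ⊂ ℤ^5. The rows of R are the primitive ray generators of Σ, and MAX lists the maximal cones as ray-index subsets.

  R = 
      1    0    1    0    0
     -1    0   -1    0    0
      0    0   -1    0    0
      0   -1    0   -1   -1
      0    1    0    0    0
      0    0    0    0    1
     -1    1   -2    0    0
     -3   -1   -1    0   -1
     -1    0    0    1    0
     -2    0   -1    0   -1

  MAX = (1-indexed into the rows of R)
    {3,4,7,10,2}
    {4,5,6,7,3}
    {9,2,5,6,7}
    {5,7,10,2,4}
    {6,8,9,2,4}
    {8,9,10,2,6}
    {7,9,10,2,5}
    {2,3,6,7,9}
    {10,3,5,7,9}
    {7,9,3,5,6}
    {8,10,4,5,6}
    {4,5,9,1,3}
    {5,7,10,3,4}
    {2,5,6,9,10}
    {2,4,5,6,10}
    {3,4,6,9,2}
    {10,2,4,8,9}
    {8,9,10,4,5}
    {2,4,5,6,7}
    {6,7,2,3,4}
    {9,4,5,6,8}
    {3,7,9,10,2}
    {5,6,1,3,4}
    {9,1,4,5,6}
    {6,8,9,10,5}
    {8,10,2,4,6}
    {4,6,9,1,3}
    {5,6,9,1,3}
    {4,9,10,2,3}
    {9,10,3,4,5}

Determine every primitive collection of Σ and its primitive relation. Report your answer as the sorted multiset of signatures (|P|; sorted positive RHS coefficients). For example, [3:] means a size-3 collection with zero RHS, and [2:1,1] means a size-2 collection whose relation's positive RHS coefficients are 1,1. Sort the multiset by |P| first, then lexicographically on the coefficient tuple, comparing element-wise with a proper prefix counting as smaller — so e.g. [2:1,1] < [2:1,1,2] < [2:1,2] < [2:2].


14 collections generate NE(X_Σ); each relation:

  {1,2}:  v_{1} + v_{2} = 0 — sig = [2:]
  {1,7}:  v_{1} + v_{7} = v_{3} + v_{5} — sig = [2:1,1]
  {1,10}:  v_{1} + v_{10} = v_{4} + v_{5} + v_{9} — sig = [2:1,1,1]
  {3,8}:  v_{3} + v_{8} = 2·v_{2} + v_{4} + v_{9} — sig = [2:1,1,2]
  {1,8}:  v_{1} + v_{8} = 2·v_{4} + v_{5} + v_{6} + 2·v_{9} — sig = [2:1,1,2,2]
  {7,8}:  v_{7} + v_{8} = 2·v_{2} + v_{10} — sig = [2:1,2]
  {2,3,5}:  v_{2} + v_{3} + v_{5} = v_{7} — sig = [3:1]
  {4,7,9}:  v_{4} + v_{7} + v_{9} = v_{3} + v_{10} — sig = [3:1,1]
  {2,5,8}:  v_{2} + v_{5} + v_{8} = v_{6} + 2·v_{10} — sig = [3:1,2]
  {6,7,10}:  v_{6} + v_{7} + v_{10} = 3·v_{2} + v_{5} — sig = [3:1,3]
  {3,6,10}:  v_{3} + v_{6} + v_{10} = 2·v_{2} — sig = [3:2]
  {2,4,5,9}:  v_{2} + v_{4} + v_{5} + v_{9} = v_{10} — sig = [4:1]
  {4,6,9,10}:  v_{4} + v_{6} + v_{9} + v_{10} = v_{8} — sig = [4:1]
  {3,4,5,6,9}:  v_{3} + v_{4} + v_{5} + v_{6} + v_{9} = v_{2} — sig = [5:1]

Sorted signature multiset PRS(X):
[[2:], [2:1,1], [2:1,1,1], [2:1,1,2], [2:1,1,2,2], [2:1,2], [3:1], [3:1,1], [3:1,2], [3:1,3], [3:2], [4:1], [4:1], [5:1]]


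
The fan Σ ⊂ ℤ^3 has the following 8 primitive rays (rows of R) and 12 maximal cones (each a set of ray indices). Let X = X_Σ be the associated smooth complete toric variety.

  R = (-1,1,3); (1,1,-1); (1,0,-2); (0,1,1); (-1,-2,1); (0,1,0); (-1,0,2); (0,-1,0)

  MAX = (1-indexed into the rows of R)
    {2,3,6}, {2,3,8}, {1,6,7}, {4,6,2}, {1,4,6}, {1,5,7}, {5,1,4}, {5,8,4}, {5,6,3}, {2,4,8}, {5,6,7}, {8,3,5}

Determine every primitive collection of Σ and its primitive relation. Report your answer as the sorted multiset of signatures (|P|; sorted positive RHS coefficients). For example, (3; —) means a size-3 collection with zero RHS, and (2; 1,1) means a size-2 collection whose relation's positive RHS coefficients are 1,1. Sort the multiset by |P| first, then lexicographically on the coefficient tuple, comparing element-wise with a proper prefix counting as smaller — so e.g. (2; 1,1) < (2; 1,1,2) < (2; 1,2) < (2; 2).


|primitive collections| = 12. Relations:

  {3,7}:  v_{3} + v_{7} = 0  →  sig = (2; —)
  {6,8}:  v_{6} + v_{8} = 0  →  sig = (2; —)
  {1,3}:  v_{1} + v_{3} = v_{4}  →  sig = (2; 1)
  {2,5}:  v_{2} + v_{5} = v_{8}  →  sig = (2; 1)
  {2,7}:  v_{2} + v_{7} = v_{4}  →  sig = (2; 1)
  {3,4}:  v_{3} + v_{4} = v_{2}  →  sig = (2; 1)
  {4,7}:  v_{4} + v_{7} = v_{1}  →  sig = (2; 1)
  {7,8}:  v_{7} + v_{8} = v_{4} + v_{5}  →  sig = (2; 1,1)
  {1,8}:  v_{1} + v_{8} = 2·v_{4} + v_{5}  →  sig = (2; 1,2)
  {1,2}:  v_{1} + v_{2} = 2·v_{4}  →  sig = (2; 2)
  {4,5,6}:  v_{4} + v_{5} + v_{6} = v_{7}  →  sig = (3; 1)
  {1,5,6}:  v_{1} + v_{5} + v_{6} = 2·v_{7}  →  sig = (3; 2)

so the primitive-relation signature multiset is
[(2; —), (2; —), (2; 1), (2; 1), (2; 1), (2; 1), (2; 1), (2; 1,1), (2; 1,2), (2; 2), (3; 1), (3; 2)]


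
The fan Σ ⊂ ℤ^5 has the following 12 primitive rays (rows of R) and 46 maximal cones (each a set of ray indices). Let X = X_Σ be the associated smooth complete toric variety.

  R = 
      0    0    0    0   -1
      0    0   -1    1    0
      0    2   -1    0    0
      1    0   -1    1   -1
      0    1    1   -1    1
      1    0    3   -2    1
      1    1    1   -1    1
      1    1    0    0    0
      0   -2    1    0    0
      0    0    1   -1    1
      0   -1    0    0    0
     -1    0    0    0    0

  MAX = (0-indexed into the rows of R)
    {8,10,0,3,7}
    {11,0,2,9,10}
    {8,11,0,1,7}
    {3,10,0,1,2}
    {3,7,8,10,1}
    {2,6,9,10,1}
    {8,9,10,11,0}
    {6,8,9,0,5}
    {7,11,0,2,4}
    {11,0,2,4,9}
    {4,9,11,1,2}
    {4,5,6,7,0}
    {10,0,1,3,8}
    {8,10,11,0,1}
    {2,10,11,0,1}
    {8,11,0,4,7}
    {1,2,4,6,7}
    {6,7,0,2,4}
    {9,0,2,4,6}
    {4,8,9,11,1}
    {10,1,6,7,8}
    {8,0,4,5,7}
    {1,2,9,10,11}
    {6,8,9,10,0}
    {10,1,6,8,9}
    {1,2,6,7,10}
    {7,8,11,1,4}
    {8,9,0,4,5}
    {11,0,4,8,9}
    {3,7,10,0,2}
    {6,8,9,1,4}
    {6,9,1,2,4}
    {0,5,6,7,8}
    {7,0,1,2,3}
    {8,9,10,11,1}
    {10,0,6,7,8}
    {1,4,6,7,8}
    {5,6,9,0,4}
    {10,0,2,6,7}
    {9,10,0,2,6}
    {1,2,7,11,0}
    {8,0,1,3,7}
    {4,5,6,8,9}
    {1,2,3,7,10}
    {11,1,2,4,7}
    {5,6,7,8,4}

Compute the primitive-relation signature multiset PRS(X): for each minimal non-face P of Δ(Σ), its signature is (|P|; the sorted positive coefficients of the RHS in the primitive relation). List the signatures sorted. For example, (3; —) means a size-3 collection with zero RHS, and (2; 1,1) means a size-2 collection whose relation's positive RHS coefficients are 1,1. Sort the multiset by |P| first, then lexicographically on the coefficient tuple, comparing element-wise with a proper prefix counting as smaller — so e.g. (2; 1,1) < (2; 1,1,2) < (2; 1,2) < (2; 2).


Primitive collections (19):

  {2,8}:  v_{2} + v_{8} = 0  →  sig = (2; —)
  {3,4}:  v_{3} + v_{4} = v_{7}  →  sig = (2; 1)
  {4,10}:  v_{4} + v_{10} = v_{9}  →  sig = (2; 1)
  {6,11}:  v_{6} + v_{11} = v_{4}  →  sig = (2; 1)
  {7,9}:  v_{7} + v_{9} = v_{6}  →  sig = (2; 1)
  {3,9}:  v_{3} + v_{9} = v_{7} + v_{10}  →  sig = (2; 1,1)
  {3,11}:  v_{3} + v_{11} = v_{0} + v_{1}  →  sig = (2; 1,1)
  {1,5}:  v_{1} + v_{5} = v_{4} + v_{7} + v_{8}  →  sig = (2; 1,1,1)
  {2,5}:  v_{2} + v_{5} = v_{0} + v_{4} + v_{6}  →  sig = (2; 1,1,1)
  {3,5}:  v_{3} + v_{5} = v_{0} + v_{6} + v_{7} + v_{8}  →  sig = (2; 1,1,1,1)
  {5,10}:  v_{5} + v_{10} = v_{0} + v_{6} + v_{8} + v_{9}  →  sig = (2; 1,1,1,1)
  {5,11}:  v_{5} + v_{11} = v_{0} + 2·v_{4} + v_{8}  →  sig = (2; 1,1,2)
  {3,6}:  v_{3} + v_{6} = 2·v_{7} + v_{10}  →  sig = (2; 1,2)
  {0,1,9}:  v_{0} + v_{1} + v_{9} = 0  →  sig = (3; —)
  {7,10,11}:  v_{7} + v_{10} + v_{11} = 0  →  sig = (3; —)
  {0,1,6}:  v_{0} + v_{1} + v_{6} = v_{7}  →  sig = (3; 1)
  {0,1,4}:  v_{0} + v_{1} + v_{4} = v_{7} + v_{11}  →  sig = (3; 1,1)
  {0,1,7,10}:  v_{0} + v_{1} + v_{7} + v_{10} = v_{3}  →  sig = (4; 1)
  {0,4,6,8}:  v_{0} + v_{4} + v_{6} + v_{8} = v_{5}  →  sig = (4; 1)

so the primitive-relation signature multiset is
{ (2; —),  (2; 1) ×4,  (2; 1,1) ×2,  (2; 1,1,1) ×2,  (2; 1,1,1,1) ×2,  (2; 1,1,2),  (2; 1,2),  (3; —) ×2,  (3; 1),  (3; 1,1),  (4; 1) ×2 }


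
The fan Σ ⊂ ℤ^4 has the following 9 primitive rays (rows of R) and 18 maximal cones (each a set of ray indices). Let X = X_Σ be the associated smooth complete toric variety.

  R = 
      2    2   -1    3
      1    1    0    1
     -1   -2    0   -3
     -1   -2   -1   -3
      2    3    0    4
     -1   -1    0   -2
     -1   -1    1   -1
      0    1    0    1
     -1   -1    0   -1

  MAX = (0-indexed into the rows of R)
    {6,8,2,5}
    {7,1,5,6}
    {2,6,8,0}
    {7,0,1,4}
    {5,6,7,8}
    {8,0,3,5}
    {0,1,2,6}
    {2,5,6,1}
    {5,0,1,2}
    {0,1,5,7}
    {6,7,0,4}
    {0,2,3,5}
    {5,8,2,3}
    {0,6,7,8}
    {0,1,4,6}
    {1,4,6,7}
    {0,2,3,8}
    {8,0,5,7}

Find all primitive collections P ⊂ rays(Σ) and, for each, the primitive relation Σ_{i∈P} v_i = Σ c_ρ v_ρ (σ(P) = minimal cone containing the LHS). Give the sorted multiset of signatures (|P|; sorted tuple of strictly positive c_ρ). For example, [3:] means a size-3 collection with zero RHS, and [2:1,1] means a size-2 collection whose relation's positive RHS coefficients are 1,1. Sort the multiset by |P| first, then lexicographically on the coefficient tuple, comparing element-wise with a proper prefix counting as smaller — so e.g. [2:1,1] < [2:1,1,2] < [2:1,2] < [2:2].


The 12 primitive collections of Σ (r=9, n=4):

  P = {1,8}:  v_{1} + v_{8} = 0  ⇒ sig = [2:]
  P = {2,4}:  v_{2} + v_{4} = v_{1}  ⇒ sig = [2:1]
  P = {2,7}:  v_{2} + v_{7} = v_{5}  ⇒ sig = [2:1]
  P = {3,4}:  v_{3} + v_{4} = v_{0} + v_{5}  ⇒ sig = [2:1,1]
  P = {3,6}:  v_{3} + v_{6} = v_{2} + v_{8}  ⇒ sig = [2:1,1]
  P = {4,5}:  v_{4} + v_{5} = v_{1} + v_{7}  ⇒ sig = [2:1,1]
  P = {1,3}:  v_{1} + v_{3} = v_{0} + v_{2} + v_{5}  ⇒ sig = [2:1,1,1]
  P = {4,8}:  v_{4} + v_{8} = v_{0} + v_{6} + v_{7}  ⇒ sig = [2:1,1,1]
  P = {3,7}:  v_{3} + v_{7} = v_{0} + 2·v_{5} + v_{8}  ⇒ sig = [2:1,1,2]
  P = {0,5,6}:  v_{0} + v_{5} + v_{6} = 0  ⇒ sig = [3:]
  P = {0,1,6,7}:  v_{0} + v_{1} + v_{6} + v_{7} = v_{4}  ⇒ sig = [4:1]
  P = {0,2,5,8}:  v_{0} + v_{2} + v_{5} + v_{8} = v_{3}  ⇒ sig = [4:1]

Signatures (|P|; sorted positive RHS coefficients), sorted:
{ [2:],  [2:1] ×2,  [2:1,1] ×3,  [2:1,1,1] ×2,  [2:1,1,2],  [3:],  [4:1] ×2 }


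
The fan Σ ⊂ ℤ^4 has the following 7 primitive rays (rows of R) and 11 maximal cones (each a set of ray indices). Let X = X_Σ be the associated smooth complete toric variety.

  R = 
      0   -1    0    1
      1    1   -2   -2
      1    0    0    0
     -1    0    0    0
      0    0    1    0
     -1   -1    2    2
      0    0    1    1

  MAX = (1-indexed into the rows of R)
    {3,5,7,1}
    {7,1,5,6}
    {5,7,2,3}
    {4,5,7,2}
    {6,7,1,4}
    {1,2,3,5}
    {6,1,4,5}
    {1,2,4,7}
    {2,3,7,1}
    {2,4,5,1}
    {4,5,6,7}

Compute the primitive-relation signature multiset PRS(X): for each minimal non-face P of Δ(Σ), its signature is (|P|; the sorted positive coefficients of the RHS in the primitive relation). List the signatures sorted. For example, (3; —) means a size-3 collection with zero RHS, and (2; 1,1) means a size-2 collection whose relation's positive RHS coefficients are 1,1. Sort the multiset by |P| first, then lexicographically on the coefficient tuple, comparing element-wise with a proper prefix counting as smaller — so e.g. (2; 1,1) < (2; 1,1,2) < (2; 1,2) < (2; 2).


Primitive collections (5):

  P = {2,6}:  v_{2} + v_{6} = 0  so sig = (2; —)
  P = {3,4}:  v_{3} + v_{4} = 0  so sig = (2; —)
  P = {3,6}:  v_{3} + v_{6} = v_{1} + v_{5} + v_{7}  so sig = (2; 1,1,1)
  P = {1,2,5,7}:  v_{1} + v_{2} + v_{5} + v_{7} = v_{3}  so sig = (4; 1)
  P = {1,4,5,7}:  v_{1} + v_{4} + v_{5} + v_{7} = v_{6}  so sig = (4; 1)

Signatures (|P|; sorted positive RHS coefficients), sorted:
    |P|=2: 3 collections, coeffs (), (), (1,1,1)
    |P|=4: 2 collections, coeffs (1), (1)


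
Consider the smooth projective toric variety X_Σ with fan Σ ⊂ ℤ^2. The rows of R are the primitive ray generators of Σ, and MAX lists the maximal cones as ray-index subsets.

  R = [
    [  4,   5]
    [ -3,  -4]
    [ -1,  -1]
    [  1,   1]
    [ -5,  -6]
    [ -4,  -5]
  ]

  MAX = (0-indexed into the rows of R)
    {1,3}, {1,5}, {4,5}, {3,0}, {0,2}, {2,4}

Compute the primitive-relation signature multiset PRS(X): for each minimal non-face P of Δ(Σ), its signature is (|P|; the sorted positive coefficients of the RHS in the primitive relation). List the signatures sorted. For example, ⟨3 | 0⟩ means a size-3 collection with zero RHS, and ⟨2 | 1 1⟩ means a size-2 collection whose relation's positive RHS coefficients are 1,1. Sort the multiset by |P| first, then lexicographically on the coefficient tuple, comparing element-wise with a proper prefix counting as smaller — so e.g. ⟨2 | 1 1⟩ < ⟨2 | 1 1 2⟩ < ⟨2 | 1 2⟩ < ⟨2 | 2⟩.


Σ has 9 primitive collections:

  {0,5}:  v_{0} + v_{5} = 0  →  sig = ⟨2 | 0⟩
  {2,3}:  v_{2} + v_{3} = 0  →  sig = ⟨2 | 0⟩
  {0,1}:  v_{0} + v_{1} = v_{3}  →  sig = ⟨2 | 1⟩
  {0,4}:  v_{0} + v_{4} = v_{2}  →  sig = ⟨2 | 1⟩
  {1,2}:  v_{1} + v_{2} = v_{5}  →  sig = ⟨2 | 1⟩
  {2,5}:  v_{2} + v_{5} = v_{4}  →  sig = ⟨2 | 1⟩
  {3,4}:  v_{3} + v_{4} = v_{5}  →  sig = ⟨2 | 1⟩
  {3,5}:  v_{3} + v_{5} = v_{1}  →  sig = ⟨2 | 1⟩
  {1,4}:  v_{1} + v_{4} = 2·v_{5}  →  sig = ⟨2 | 2⟩

Hence PRS(X_Σ) =
{ ⟨2 | 0⟩ ×2,  ⟨2 | 1⟩ ×6,  ⟨2 | 2⟩ }


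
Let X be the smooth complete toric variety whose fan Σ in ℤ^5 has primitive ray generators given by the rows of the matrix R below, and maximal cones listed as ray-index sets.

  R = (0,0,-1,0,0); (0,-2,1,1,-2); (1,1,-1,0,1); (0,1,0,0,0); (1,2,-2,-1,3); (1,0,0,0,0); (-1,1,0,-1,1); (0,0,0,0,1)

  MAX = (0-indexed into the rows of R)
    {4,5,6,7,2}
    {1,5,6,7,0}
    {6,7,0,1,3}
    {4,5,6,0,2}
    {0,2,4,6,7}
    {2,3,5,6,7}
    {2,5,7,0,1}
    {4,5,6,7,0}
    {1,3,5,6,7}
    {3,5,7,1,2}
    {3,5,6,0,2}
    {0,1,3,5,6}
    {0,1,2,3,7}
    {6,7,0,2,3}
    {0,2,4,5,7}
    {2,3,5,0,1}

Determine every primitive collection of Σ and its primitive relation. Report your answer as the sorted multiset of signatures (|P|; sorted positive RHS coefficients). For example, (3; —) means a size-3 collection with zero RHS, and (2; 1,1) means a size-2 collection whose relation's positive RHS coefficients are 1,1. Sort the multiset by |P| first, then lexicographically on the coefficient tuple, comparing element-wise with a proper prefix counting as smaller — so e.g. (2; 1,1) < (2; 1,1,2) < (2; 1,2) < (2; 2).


Σ has 5 primitive collections:

  P={1,4}:  v_{1} + v_{4} = v_{0} + v_{5} + v_{7}  →  sig = (2; 1,1,1)
  P={3,4}:  v_{3} + v_{4} = 2·v_{2} + v_{6}  →  sig = (2; 1,2)
  P={1,2,6}:  v_{1} + v_{2} + v_{6} = 0  →  sig = (3; —)
  P={0,3,5,7}:  v_{0} + v_{3} + v_{5} + v_{7} = v_{2}  →  sig = (4; 1)
  P={0,2,5,6,7}:  v_{0} + v_{2} + v_{5} + v_{6} + v_{7} = v_{4}  →  sig = (5; 1)

Hence PRS(X_Σ) =
{ (2; 1,1,1),  (2; 1,2),  (3; —),  (4; 1),  (5; 1) }


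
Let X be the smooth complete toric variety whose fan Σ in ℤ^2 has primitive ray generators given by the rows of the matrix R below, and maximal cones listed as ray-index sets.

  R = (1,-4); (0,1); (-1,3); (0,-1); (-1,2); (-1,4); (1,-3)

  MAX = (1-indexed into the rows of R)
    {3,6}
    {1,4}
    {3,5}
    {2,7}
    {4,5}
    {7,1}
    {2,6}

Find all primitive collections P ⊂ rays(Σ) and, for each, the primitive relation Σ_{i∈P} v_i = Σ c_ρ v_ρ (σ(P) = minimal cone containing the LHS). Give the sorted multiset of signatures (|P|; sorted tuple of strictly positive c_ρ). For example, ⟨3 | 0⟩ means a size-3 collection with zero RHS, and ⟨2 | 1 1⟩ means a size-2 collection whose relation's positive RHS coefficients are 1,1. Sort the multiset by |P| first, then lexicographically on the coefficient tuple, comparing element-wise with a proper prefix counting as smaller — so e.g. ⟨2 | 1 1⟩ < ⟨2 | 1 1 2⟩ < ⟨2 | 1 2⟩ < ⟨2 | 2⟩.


The 14 primitive collections of Σ (r=7, n=2):

  P = {1,6}:  v_{1} + v_{6} = 0  ⟹  sig = ⟨2 | 0⟩
  P = {2,4}:  v_{2} + v_{4} = 0  ⟹  sig = ⟨2 | 0⟩
  P = {3,7}:  v_{3} + v_{7} = 0  ⟹  sig = ⟨2 | 0⟩
  P = {1,2}:  v_{1} + v_{2} = v_{7}  ⟹  sig = ⟨2 | 1⟩
  P = {1,3}:  v_{1} + v_{3} = v_{4}  ⟹  sig = ⟨2 | 1⟩
  P = {2,3}:  v_{2} + v_{3} = v_{6}  ⟹  sig = ⟨2 | 1⟩
  P = {2,5}:  v_{2} + v_{5} = v_{3}  ⟹  sig = ⟨2 | 1⟩
  P = {3,4}:  v_{3} + v_{4} = v_{5}  ⟹  sig = ⟨2 | 1⟩
  P = {4,6}:  v_{4} + v_{6} = v_{3}  ⟹  sig = ⟨2 | 1⟩
  P = {4,7}:  v_{4} + v_{7} = v_{1}  ⟹  sig = ⟨2 | 1⟩
  P = {5,7}:  v_{5} + v_{7} = v_{4}  ⟹  sig = ⟨2 | 1⟩
  P = {6,7}:  v_{6} + v_{7} = v_{2}  ⟹  sig = ⟨2 | 1⟩
  P = {1,5}:  v_{1} + v_{5} = 2·v_{4}  ⟹  sig = ⟨2 | 2⟩
  P = {5,6}:  v_{5} + v_{6} = 2·v_{3}  ⟹  sig = ⟨2 | 2⟩

Hence PRS(X_Σ) =
[⟨2 | 0⟩, ⟨2 | 0⟩, ⟨2 | 0⟩, ⟨2 | 1⟩, ⟨2 | 1⟩, ⟨2 | 1⟩, ⟨2 | 1⟩, ⟨2 | 1⟩, ⟨2 | 1⟩, ⟨2 | 1⟩, ⟨2 | 1⟩, ⟨2 | 1⟩, ⟨2 | 2⟩, ⟨2 | 2⟩]


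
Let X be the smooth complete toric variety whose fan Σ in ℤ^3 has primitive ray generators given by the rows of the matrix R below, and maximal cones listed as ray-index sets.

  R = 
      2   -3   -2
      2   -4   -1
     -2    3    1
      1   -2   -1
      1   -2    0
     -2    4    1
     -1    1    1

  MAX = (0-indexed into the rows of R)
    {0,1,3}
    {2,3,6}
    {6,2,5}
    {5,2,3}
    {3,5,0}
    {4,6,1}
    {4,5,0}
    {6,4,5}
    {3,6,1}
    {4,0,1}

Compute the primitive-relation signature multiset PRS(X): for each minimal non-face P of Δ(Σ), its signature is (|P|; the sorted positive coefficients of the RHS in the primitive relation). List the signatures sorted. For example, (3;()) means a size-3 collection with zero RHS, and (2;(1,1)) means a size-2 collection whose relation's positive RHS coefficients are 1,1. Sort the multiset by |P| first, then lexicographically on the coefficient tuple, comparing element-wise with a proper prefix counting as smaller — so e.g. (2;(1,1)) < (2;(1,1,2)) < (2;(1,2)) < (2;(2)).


7 minimal non-faces of Δ(Σ) (on 7 rays):

  {1,5}:  v_{1} + v_{5} = 0  so sig = (2;())
  {0,6}:  v_{0} + v_{6} = v_{3}  so sig = (2;(1))
  {2,4}:  v_{2} + v_{4} = v_{6}  so sig = (2;(1))
  {3,4}:  v_{3} + v_{4} = v_{1}  so sig = (2;(1))
  {1,2}:  v_{1} + v_{2} = v_{3} + v_{6}  so sig = (2;(1,1))
  {0,2}:  v_{0} + v_{2} = 2·v_{3} + v_{5}  so sig = (2;(1,2))
  {3,5,6}:  v_{3} + v_{5} + v_{6} = v_{2}  so sig = (3;(1))

Signatures (|P|; sorted positive RHS coefficients), sorted:
    (2;())
    (2;(1))
    (2;(1))
    (2;(1))
    (2;(1,1))
    (2;(1,2))
    (3;(1))


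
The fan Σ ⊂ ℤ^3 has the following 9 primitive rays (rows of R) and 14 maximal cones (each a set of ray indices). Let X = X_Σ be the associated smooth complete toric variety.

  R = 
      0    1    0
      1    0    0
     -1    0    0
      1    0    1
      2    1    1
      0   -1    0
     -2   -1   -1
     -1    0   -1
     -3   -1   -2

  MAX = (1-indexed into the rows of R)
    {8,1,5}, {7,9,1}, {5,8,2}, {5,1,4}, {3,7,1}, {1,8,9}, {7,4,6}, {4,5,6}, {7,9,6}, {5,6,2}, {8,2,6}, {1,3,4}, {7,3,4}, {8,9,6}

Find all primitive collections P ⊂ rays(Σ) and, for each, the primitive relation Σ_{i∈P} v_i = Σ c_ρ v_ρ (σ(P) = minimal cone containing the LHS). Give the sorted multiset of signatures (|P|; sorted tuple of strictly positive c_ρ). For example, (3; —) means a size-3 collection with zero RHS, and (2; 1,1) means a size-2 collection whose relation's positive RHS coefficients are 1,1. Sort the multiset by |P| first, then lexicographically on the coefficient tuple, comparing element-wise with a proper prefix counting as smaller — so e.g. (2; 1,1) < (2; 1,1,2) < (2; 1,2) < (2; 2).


The 17 primitive collections of Σ (r=9, n=3):

  {1,6}:  v_{1} + v_{6} = 0  so sig = (2; —)
  {2,3}:  v_{2} + v_{3} = 0  so sig = (2; —)
  {4,8}:  v_{4} + v_{8} = 0  so sig = (2; —)
  {5,7}:  v_{5} + v_{7} = 0  so sig = (2; —)
  {4,9}:  v_{4} + v_{9} = v_{7}  so sig = (2; 1)
  {5,9}:  v_{5} + v_{9} = v_{8}  so sig = (2; 1)
  {7,8}:  v_{7} + v_{8} = v_{9}  so sig = (2; 1)
  {1,2}:  v_{1} + v_{2} = v_{5} + v_{8}  so sig = (2; 1,1)
  {2,4}:  v_{2} + v_{4} = v_{5} + v_{6}  so sig = (2; 1,1)
  {2,7}:  v_{2} + v_{7} = v_{6} + v_{8}  so sig = (2; 1,1)
  {3,5}:  v_{3} + v_{5} = v_{1} + v_{4}  so sig = (2; 1,1)
  {3,6}:  v_{3} + v_{6} = v_{4} + v_{7}  so sig = (2; 1,1)
  {3,8}:  v_{3} + v_{8} = v_{1} + v_{7}  so sig = (2; 1,1)
  {2,9}:  v_{2} + v_{9} = v_{6} + 2·v_{8}  so sig = (2; 1,2)
  {3,9}:  v_{3} + v_{9} = v_{1} + 2·v_{7}  so sig = (2; 1,2)
  {1,4,7}:  v_{1} + v_{4} + v_{7} = v_{3}  so sig = (3; 1)
  {5,6,8}:  v_{5} + v_{6} + v_{8} = v_{2}  so sig = (3; 1)

Hence PRS(X_Σ) =
    |P|=2: 15 collections, coeffs (), (), (), (), (1), (1), (1), (1,1), (1,1), (1,1), (1,1), (1,1), (1,1), (1,2), (1,2)
    |P|=3: 2 collections, coeffs (1), (1)
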